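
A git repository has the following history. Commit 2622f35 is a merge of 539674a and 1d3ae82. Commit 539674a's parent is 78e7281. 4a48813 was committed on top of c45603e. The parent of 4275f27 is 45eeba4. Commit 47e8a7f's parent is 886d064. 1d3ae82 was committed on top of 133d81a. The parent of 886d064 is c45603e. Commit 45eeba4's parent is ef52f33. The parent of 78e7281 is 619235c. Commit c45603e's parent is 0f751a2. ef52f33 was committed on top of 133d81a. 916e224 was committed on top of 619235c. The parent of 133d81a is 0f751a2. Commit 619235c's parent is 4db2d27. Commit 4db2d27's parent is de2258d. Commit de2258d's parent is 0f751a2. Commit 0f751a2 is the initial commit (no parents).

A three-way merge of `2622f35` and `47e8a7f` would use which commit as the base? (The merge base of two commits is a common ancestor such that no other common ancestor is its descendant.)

Ancestors of 2622f35: {0f751a2, 133d81a, 1d3ae82, 2622f35, 4db2d27, 539674a, 619235c, 78e7281, de2258d}.
Ancestors of 47e8a7f: {0f751a2, 47e8a7f, 886d064, c45603e}.
Common ancestors: {0f751a2}.
The only common ancestor is 0f751a2, so it is the merge base.

0f751a2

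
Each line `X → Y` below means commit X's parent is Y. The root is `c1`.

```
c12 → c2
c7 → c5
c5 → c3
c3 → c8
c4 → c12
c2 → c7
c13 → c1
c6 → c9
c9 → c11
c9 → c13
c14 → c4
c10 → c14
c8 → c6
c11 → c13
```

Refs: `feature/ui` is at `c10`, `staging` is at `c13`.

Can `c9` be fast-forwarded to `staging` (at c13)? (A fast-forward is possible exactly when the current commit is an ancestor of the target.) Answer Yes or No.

No

A fast-forward from c9 to c13 is possible iff c9 is an ancestor of c13.
Ancestors of c13: {c1, c13}.
c9 is not among them, so fast-forward is not possible.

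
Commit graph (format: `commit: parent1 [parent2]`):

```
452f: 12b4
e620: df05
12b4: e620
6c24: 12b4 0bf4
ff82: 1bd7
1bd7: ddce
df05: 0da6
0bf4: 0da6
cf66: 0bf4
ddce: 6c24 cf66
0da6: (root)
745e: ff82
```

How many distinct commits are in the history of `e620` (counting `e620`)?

3

Walking parent pointers from e620: reachable set = {0da6, df05, e620}.
That is 3 commits.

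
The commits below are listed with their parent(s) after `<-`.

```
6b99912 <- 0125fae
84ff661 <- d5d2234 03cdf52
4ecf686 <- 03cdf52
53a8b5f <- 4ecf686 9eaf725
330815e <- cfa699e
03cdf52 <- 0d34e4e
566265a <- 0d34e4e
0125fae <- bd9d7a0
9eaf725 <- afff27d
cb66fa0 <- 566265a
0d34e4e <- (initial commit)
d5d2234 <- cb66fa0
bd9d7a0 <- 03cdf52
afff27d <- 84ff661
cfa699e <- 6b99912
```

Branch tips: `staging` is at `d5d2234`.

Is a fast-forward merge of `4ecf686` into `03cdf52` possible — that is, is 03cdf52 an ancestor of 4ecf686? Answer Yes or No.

A fast-forward from 03cdf52 to 4ecf686 is possible iff 03cdf52 is an ancestor of 4ecf686.
Ancestors of 4ecf686: {03cdf52, 0d34e4e, 4ecf686}.
03cdf52 is among them, so fast-forward is possible.

Yes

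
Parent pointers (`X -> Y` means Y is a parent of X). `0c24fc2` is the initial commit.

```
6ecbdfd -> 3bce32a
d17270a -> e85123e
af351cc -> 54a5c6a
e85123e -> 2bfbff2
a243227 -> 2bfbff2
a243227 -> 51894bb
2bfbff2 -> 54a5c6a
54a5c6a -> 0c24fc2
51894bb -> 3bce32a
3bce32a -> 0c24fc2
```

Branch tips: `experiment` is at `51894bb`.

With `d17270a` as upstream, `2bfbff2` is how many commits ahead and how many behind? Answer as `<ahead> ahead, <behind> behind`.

0 ahead, 2 behind

Reachable from 2bfbff2: {0c24fc2, 2bfbff2, 54a5c6a}.
Reachable from d17270a: {0c24fc2, 2bfbff2, 54a5c6a, d17270a, e85123e}.
Only in 2bfbff2's history (ahead): {} — 0.
Only in d17270a's history (behind): {d17270a, e85123e} — 2.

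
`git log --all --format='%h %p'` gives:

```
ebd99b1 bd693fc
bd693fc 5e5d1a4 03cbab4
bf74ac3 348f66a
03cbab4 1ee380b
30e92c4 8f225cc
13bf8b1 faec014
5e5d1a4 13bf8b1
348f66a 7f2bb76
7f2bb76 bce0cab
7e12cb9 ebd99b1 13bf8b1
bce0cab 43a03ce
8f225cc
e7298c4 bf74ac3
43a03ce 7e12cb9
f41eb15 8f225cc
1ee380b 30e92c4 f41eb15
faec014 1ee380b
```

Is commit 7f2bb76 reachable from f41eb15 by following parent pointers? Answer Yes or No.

Ancestors of f41eb15: {8f225cc, f41eb15}.
7f2bb76 is not in that set, so it is not an ancestor of f41eb15.

No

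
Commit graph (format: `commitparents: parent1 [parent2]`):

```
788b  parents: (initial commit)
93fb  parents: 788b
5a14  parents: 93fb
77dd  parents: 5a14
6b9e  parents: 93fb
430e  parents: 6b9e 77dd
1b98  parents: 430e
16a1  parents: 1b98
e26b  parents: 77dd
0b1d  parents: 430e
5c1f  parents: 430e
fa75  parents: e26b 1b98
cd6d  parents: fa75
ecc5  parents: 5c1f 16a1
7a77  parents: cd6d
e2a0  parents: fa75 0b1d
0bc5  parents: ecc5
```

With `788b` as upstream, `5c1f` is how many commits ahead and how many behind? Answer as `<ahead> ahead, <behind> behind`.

Reachable from 5c1f: {430e, 5a14, 5c1f, 6b9e, 77dd, 788b, 93fb}.
Reachable from 788b: {788b}.
Only in 5c1f's history (ahead): {430e, 5a14, 5c1f, 6b9e, 77dd, 93fb} — 6.
Only in 788b's history (behind): {} — 0.

6 ahead, 0 behind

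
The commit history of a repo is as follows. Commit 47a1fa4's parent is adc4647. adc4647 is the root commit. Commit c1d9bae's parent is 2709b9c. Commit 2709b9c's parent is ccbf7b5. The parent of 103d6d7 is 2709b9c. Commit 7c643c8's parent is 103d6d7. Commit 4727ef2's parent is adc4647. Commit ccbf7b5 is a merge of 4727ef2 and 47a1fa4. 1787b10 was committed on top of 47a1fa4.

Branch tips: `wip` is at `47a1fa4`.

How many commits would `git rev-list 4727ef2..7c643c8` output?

Reachable from 7c643c8: {103d6d7, 2709b9c, 4727ef2, 47a1fa4, 7c643c8, adc4647, ccbf7b5}.
Reachable from 4727ef2: {4727ef2, adc4647}.
In 7c643c8's history but not 4727ef2's: {103d6d7, 2709b9c, 47a1fa4, 7c643c8, ccbf7b5} — 5 commits.

5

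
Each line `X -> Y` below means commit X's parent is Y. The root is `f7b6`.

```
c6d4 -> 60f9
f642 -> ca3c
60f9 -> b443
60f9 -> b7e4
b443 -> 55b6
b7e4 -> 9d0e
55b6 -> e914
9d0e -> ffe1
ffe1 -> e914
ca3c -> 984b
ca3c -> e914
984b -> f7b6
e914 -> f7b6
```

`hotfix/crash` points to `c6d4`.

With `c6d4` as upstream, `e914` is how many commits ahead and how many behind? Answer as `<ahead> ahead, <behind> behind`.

Reachable from e914: {e914, f7b6}.
Reachable from c6d4: {55b6, 60f9, 9d0e, b443, b7e4, c6d4, e914, f7b6, ffe1}.
Only in e914's history (ahead): {} — 0.
Only in c6d4's history (behind): {55b6, 60f9, 9d0e, b443, b7e4, c6d4, ffe1} — 7.

0 ahead, 7 behind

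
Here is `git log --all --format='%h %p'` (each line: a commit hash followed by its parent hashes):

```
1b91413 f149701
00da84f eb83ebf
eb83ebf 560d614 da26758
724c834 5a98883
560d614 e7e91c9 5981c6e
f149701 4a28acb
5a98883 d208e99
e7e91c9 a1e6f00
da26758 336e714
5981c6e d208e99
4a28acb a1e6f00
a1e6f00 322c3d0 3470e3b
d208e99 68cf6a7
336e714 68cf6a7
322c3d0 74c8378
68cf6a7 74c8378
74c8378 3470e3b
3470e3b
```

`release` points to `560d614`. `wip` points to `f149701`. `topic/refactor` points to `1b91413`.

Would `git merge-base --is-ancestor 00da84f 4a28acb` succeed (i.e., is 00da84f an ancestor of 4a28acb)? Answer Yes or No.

Ancestors of 4a28acb: {322c3d0, 3470e3b, 4a28acb, 74c8378, a1e6f00}.
00da84f is not in that set, so it is not an ancestor of 4a28acb.

No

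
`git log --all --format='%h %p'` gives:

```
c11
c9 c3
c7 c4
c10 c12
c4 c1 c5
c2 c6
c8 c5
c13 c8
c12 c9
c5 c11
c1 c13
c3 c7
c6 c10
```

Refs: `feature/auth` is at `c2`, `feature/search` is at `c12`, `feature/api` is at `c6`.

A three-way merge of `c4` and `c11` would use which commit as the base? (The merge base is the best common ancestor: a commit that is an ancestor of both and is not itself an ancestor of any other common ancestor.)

Ancestors of c4: {c1, c11, c13, c4, c5, c8}.
Ancestors of c11: {c11}.
Common ancestors: {c11}.
The only common ancestor is c11, so it is the merge base.

c11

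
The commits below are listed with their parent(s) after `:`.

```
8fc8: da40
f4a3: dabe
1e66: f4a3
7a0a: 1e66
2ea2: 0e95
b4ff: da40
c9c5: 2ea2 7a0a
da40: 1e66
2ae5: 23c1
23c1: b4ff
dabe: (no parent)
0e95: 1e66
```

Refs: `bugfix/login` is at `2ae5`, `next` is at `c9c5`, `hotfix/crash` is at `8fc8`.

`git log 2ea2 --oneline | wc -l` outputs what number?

Walking parent pointers from 2ea2: reachable set = {0e95, 1e66, 2ea2, dabe, f4a3}.
That is 5 commits.

5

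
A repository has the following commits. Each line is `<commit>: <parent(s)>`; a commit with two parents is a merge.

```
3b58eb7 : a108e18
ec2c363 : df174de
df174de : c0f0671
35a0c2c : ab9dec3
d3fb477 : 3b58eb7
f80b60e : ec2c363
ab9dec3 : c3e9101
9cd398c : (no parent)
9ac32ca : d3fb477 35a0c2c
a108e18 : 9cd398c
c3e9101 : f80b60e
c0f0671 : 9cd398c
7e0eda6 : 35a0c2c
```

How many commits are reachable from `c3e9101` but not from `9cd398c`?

Reachable from c3e9101: {9cd398c, c0f0671, c3e9101, df174de, ec2c363, f80b60e}.
Reachable from 9cd398c: {9cd398c}.
In c3e9101's history but not 9cd398c's: {c0f0671, c3e9101, df174de, ec2c363, f80b60e} — 5 commits.

5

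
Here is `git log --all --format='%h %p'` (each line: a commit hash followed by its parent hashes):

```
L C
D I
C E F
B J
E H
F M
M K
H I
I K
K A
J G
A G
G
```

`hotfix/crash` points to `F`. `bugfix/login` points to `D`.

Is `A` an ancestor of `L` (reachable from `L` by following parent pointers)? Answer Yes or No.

Ancestors of L (commits reachable by following parents): {A, C, E, F, G, H, I, K, L, M}.
A is in that set, so it is an ancestor of L.

Yes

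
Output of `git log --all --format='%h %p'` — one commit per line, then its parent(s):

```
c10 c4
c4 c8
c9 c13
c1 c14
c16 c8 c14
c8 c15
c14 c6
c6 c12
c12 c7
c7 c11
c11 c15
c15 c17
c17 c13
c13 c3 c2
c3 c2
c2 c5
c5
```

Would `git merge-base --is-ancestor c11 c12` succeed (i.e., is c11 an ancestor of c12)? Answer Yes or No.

Yes

Ancestors of c12 (commits reachable by following parents): {c11, c12, c13, c15, c17, c2, c3, c5, c7}.
c11 is in that set, so it is an ancestor of c12.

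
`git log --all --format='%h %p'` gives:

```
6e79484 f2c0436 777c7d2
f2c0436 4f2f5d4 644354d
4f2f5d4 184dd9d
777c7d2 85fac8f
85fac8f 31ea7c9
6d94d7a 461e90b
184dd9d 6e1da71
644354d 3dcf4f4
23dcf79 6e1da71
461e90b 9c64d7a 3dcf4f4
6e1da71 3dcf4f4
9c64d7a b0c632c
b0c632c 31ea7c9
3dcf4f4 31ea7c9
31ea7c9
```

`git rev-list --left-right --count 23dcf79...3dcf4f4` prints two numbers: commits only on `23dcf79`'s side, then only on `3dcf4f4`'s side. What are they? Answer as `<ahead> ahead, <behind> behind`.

Reachable from 23dcf79: {23dcf79, 31ea7c9, 3dcf4f4, 6e1da71}.
Reachable from 3dcf4f4: {31ea7c9, 3dcf4f4}.
Only in 23dcf79's history (ahead): {23dcf79, 6e1da71} — 2.
Only in 3dcf4f4's history (behind): {} — 0.

2 ahead, 0 behind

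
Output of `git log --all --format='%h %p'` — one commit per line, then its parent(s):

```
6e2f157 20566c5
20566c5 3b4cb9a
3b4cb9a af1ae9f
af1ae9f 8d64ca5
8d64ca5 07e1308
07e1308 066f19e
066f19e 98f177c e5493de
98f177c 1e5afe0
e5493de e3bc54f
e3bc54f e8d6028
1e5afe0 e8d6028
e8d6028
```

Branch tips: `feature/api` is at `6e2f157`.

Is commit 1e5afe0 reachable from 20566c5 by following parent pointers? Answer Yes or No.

Ancestors of 20566c5 (commits reachable by following parents): {066f19e, 07e1308, 1e5afe0, 20566c5, 3b4cb9a, 8d64ca5, 98f177c, af1ae9f, e3bc54f, e5493de, e8d6028}.
1e5afe0 is in that set, so it is an ancestor of 20566c5.

Yes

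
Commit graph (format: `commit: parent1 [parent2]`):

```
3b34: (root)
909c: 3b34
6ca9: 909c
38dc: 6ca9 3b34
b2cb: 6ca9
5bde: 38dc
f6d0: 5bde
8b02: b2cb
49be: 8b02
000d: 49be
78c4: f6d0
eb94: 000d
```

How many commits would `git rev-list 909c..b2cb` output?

Reachable from b2cb: {3b34, 6ca9, 909c, b2cb}.
Reachable from 909c: {3b34, 909c}.
In b2cb's history but not 909c's: {6ca9, b2cb} — 2 commits.

2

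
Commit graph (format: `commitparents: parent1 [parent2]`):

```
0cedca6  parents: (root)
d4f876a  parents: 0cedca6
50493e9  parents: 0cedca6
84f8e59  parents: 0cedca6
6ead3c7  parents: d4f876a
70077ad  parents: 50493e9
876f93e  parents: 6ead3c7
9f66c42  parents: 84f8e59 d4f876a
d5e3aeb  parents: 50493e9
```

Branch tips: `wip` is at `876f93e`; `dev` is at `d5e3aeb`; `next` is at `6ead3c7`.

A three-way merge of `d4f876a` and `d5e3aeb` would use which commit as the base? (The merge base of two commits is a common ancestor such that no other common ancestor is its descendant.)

Ancestors of d4f876a: {0cedca6, d4f876a}.
Ancestors of d5e3aeb: {0cedca6, 50493e9, d5e3aeb}.
Common ancestors: {0cedca6}.
The only common ancestor is 0cedca6, so it is the merge base.

0cedca6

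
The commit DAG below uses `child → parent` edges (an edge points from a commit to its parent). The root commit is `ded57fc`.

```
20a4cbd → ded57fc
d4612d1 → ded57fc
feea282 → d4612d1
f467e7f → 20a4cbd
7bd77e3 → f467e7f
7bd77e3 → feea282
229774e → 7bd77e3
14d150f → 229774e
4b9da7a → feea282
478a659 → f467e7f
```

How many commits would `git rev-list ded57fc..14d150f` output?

Reachable from 14d150f: {14d150f, 20a4cbd, 229774e, 7bd77e3, d4612d1, ded57fc, f467e7f, feea282}.
Reachable from ded57fc: {ded57fc}.
In 14d150f's history but not ded57fc's: {14d150f, 20a4cbd, 229774e, 7bd77e3, d4612d1, f467e7f, feea282} — 7 commits.

7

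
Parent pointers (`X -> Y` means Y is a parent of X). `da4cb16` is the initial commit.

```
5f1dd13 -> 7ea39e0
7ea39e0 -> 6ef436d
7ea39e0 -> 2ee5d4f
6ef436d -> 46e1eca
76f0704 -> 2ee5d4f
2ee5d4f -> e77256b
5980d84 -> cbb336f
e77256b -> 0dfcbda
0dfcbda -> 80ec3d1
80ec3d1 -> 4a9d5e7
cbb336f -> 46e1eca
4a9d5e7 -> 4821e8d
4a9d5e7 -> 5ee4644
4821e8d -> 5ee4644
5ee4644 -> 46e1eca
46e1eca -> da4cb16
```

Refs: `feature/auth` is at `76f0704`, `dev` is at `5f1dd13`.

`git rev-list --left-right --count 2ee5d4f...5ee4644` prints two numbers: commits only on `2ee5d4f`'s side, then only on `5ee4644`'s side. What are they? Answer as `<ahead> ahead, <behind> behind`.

Reachable from 2ee5d4f: {0dfcbda, 2ee5d4f, 46e1eca, 4821e8d, 4a9d5e7, 5ee4644, 80ec3d1, da4cb16, e77256b}.
Reachable from 5ee4644: {46e1eca, 5ee4644, da4cb16}.
Only in 2ee5d4f's history (ahead): {0dfcbda, 2ee5d4f, 4821e8d, 4a9d5e7, 80ec3d1, e77256b} — 6.
Only in 5ee4644's history (behind): {} — 0.

6 ahead, 0 behind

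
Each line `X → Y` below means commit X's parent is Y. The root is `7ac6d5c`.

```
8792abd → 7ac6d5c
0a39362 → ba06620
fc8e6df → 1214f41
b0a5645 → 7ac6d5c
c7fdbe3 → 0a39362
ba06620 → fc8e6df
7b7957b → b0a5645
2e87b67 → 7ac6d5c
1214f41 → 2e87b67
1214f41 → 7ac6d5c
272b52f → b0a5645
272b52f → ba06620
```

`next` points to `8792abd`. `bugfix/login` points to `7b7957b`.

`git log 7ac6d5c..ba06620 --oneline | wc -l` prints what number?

Reachable from ba06620: {1214f41, 2e87b67, 7ac6d5c, ba06620, fc8e6df}.
Reachable from 7ac6d5c: {7ac6d5c}.
In ba06620's history but not 7ac6d5c's: {1214f41, 2e87b67, ba06620, fc8e6df} — 4 commits.

4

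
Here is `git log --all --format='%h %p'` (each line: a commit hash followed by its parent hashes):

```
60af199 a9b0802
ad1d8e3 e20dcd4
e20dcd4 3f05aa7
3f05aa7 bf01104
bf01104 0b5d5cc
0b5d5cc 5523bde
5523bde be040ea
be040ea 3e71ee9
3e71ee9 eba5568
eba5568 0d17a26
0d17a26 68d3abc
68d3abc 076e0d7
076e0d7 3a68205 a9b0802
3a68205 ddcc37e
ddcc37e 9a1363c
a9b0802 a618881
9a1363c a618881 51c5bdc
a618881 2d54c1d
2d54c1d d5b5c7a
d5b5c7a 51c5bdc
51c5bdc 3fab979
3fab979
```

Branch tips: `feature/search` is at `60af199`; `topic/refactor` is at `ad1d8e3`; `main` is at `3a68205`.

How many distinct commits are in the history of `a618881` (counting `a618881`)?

Walking parent pointers from a618881: reachable set = {2d54c1d, 3fab979, 51c5bdc, a618881, d5b5c7a}.
That is 5 commits.

5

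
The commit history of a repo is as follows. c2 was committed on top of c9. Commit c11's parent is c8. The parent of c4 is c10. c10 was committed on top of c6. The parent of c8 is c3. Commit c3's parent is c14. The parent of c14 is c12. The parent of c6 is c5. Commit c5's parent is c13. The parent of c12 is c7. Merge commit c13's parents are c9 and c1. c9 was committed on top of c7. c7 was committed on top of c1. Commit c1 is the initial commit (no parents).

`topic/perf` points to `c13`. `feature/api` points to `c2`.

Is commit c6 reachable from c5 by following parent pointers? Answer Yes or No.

Ancestors of c5: {c1, c13, c5, c7, c9}.
c6 is not in that set, so it is not an ancestor of c5.

No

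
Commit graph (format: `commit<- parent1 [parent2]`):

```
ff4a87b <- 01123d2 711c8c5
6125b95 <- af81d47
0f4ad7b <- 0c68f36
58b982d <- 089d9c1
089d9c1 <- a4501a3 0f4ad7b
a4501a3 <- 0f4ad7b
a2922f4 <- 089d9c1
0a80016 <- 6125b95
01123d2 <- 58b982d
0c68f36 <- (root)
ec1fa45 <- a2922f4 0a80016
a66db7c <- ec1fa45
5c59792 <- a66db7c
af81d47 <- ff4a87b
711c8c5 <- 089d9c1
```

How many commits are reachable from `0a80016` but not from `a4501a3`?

Reachable from 0a80016: {01123d2, 089d9c1, 0a80016, 0c68f36, 0f4ad7b, 58b982d, 6125b95, 711c8c5, a4501a3, af81d47, ff4a87b}.
Reachable from a4501a3: {0c68f36, 0f4ad7b, a4501a3}.
In 0a80016's history but not a4501a3's: {01123d2, 089d9c1, 0a80016, 58b982d, 6125b95, 711c8c5, af81d47, ff4a87b} — 8 commits.

8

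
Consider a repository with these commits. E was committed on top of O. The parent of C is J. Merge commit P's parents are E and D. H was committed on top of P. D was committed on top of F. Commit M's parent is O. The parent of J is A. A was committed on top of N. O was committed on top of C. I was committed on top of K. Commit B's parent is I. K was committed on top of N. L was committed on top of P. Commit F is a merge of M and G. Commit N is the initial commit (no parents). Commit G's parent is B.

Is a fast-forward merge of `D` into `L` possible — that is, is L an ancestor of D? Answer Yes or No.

No

A fast-forward from L to D is possible iff L is an ancestor of D.
Ancestors of D: {A, B, C, D, F, G, I, J, K, M, N, O}.
L is not among them, so fast-forward is not possible.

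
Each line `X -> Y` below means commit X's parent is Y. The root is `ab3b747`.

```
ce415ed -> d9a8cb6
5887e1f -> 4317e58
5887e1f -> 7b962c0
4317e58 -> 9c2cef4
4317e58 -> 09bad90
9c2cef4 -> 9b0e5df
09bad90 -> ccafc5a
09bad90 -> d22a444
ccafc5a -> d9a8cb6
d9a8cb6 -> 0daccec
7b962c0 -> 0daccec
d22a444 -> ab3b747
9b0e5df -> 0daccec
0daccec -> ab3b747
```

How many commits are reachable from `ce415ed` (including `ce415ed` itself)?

Walking parent pointers from ce415ed: reachable set = {0daccec, ab3b747, ce415ed, d9a8cb6}.
That is 4 commits.

4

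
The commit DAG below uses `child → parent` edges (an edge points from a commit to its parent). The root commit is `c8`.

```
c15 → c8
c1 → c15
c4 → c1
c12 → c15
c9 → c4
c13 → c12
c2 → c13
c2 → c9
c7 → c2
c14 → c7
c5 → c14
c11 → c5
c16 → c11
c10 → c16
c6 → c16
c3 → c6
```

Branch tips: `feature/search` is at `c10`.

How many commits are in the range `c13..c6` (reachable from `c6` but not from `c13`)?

10

Reachable from c6: {c1, c11, c12, c13, c14, c15, c16, c2, c4, c5, c6, c7, c8, c9}.
Reachable from c13: {c12, c13, c15, c8}.
In c6's history but not c13's: {c1, c11, c14, c16, c2, c4, c5, c6, c7, c9} — 10 commits.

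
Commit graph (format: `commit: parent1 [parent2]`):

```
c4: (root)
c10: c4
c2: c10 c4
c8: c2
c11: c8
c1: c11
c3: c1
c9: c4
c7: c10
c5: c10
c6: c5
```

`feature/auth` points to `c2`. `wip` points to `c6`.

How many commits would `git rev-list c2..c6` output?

2

Reachable from c6: {c10, c4, c5, c6}.
Reachable from c2: {c10, c2, c4}.
In c6's history but not c2's: {c5, c6} — 2 commits.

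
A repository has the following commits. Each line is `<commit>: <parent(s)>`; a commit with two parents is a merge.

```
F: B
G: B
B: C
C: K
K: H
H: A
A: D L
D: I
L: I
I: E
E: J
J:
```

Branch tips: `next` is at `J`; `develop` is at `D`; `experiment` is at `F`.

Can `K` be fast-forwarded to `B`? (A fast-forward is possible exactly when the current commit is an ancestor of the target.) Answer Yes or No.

Yes

A fast-forward from K to B is possible iff K is an ancestor of B.
Ancestors of B: {A, B, C, D, E, H, I, J, K, L}.
K is among them, so fast-forward is possible.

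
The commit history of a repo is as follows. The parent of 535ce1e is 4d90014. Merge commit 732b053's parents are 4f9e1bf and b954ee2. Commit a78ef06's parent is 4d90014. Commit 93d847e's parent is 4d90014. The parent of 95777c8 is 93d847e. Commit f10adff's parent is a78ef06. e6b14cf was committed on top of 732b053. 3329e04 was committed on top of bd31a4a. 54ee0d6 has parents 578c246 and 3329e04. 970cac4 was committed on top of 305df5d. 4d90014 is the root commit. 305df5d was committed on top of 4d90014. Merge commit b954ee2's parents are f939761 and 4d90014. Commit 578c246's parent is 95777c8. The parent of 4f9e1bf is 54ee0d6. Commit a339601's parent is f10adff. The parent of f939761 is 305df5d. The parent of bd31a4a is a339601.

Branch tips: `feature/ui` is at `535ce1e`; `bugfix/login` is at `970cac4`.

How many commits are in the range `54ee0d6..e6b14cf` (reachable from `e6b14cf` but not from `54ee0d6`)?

Reachable from e6b14cf: {305df5d, 3329e04, 4d90014, 4f9e1bf, 54ee0d6, 578c246, 732b053, 93d847e, 95777c8, a339601, a78ef06, b954ee2, bd31a4a, e6b14cf, f10adff, f939761}.
Reachable from 54ee0d6: {3329e04, 4d90014, 54ee0d6, 578c246, 93d847e, 95777c8, a339601, a78ef06, bd31a4a, f10adff}.
In e6b14cf's history but not 54ee0d6's: {305df5d, 4f9e1bf, 732b053, b954ee2, e6b14cf, f939761} — 6 commits.

6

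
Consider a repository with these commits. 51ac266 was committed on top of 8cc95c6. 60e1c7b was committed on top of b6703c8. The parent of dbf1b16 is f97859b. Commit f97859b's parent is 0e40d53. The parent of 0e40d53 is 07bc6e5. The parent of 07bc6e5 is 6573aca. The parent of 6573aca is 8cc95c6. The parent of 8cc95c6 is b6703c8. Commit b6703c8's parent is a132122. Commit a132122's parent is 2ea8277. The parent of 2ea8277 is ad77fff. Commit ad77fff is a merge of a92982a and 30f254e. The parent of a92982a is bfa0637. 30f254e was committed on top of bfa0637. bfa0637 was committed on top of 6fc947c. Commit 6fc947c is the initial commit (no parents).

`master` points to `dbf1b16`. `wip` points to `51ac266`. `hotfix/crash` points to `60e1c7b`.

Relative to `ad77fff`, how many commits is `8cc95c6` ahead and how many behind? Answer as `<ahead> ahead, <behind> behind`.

4 ahead, 0 behind

Reachable from 8cc95c6: {2ea8277, 30f254e, 6fc947c, 8cc95c6, a132122, a92982a, ad77fff, b6703c8, bfa0637}.
Reachable from ad77fff: {30f254e, 6fc947c, a92982a, ad77fff, bfa0637}.
Only in 8cc95c6's history (ahead): {2ea8277, 8cc95c6, a132122, b6703c8} — 4.
Only in ad77fff's history (behind): {} — 0.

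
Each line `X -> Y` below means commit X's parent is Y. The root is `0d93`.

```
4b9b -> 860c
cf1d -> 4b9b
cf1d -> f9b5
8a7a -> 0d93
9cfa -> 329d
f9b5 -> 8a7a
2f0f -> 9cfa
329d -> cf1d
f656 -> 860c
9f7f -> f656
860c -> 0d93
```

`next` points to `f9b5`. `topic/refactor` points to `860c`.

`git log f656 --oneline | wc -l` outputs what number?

Walking parent pointers from f656: reachable set = {0d93, 860c, f656}.
That is 3 commits.

3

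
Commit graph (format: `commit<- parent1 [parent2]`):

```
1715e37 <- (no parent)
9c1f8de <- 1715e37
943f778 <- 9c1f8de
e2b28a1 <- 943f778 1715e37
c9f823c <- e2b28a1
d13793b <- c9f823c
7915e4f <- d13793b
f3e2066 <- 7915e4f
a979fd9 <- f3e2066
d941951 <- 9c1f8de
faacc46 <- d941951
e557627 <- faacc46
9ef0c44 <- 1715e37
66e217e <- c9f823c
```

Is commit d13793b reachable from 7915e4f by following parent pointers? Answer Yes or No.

Ancestors of 7915e4f (commits reachable by following parents): {1715e37, 7915e4f, 943f778, 9c1f8de, c9f823c, d13793b, e2b28a1}.
d13793b is in that set, so it is an ancestor of 7915e4f.

Yes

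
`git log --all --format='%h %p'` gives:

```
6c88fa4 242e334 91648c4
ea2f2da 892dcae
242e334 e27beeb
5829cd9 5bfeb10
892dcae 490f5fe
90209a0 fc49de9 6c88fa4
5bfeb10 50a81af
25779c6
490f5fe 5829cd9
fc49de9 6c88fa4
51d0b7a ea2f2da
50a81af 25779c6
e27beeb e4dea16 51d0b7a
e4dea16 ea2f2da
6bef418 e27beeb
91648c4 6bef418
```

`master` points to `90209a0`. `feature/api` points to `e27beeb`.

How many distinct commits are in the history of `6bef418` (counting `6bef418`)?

11

Walking parent pointers from 6bef418: reachable set = {25779c6, 490f5fe, 50a81af, 51d0b7a, 5829cd9, 5bfeb10, 6bef418, 892dcae, e27beeb, e4dea16, ea2f2da}.
That is 11 commits.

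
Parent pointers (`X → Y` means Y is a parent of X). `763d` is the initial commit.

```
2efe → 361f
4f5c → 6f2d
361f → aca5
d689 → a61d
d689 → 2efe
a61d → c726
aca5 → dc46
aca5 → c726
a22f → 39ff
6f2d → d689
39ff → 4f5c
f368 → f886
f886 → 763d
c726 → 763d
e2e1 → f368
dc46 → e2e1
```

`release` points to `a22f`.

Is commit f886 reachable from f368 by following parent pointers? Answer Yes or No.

Ancestors of f368 (commits reachable by following parents): {763d, f368, f886}.
f886 is in that set, so it is an ancestor of f368.

Yes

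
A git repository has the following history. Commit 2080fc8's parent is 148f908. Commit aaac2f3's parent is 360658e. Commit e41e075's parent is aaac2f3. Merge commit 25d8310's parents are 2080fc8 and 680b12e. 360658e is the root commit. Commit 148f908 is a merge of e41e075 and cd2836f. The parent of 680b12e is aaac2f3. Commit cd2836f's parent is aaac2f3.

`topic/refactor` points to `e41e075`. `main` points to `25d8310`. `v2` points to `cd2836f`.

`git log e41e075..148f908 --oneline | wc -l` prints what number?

2

Reachable from 148f908: {148f908, 360658e, aaac2f3, cd2836f, e41e075}.
Reachable from e41e075: {360658e, aaac2f3, e41e075}.
In 148f908's history but not e41e075's: {148f908, cd2836f} — 2 commits.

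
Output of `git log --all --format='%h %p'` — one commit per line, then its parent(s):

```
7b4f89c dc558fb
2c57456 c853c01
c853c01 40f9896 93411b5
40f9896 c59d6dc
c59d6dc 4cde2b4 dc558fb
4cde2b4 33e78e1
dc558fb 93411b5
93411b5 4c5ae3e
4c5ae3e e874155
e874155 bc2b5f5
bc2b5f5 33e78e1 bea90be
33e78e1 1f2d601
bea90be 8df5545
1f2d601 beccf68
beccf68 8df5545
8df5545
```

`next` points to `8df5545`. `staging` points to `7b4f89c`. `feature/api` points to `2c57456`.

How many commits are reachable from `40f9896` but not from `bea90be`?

Reachable from 40f9896: {1f2d601, 33e78e1, 40f9896, 4c5ae3e, 4cde2b4, 8df5545, 93411b5, bc2b5f5, bea90be, beccf68, c59d6dc, dc558fb, e874155}.
Reachable from bea90be: {8df5545, bea90be}.
In 40f9896's history but not bea90be's: {1f2d601, 33e78e1, 40f9896, 4c5ae3e, 4cde2b4, 93411b5, bc2b5f5, beccf68, c59d6dc, dc558fb, e874155} — 11 commits.

11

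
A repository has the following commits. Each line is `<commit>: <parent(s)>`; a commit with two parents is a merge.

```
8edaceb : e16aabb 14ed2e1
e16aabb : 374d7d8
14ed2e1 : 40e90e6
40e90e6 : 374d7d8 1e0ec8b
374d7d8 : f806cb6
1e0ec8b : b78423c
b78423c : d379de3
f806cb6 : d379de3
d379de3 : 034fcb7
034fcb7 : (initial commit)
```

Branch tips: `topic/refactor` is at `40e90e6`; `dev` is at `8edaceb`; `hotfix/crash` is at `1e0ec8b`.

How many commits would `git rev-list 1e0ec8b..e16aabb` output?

Reachable from e16aabb: {034fcb7, 374d7d8, d379de3, e16aabb, f806cb6}.
Reachable from 1e0ec8b: {034fcb7, 1e0ec8b, b78423c, d379de3}.
In e16aabb's history but not 1e0ec8b's: {374d7d8, e16aabb, f806cb6} — 3 commits.

3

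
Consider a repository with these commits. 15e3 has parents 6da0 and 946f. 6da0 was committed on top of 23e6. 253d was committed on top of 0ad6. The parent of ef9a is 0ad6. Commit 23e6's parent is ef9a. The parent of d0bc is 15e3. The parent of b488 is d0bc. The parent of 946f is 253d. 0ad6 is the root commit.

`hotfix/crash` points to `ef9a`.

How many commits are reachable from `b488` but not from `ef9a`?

Reachable from b488: {0ad6, 15e3, 23e6, 253d, 6da0, 946f, b488, d0bc, ef9a}.
Reachable from ef9a: {0ad6, ef9a}.
In b488's history but not ef9a's: {15e3, 23e6, 253d, 6da0, 946f, b488, d0bc} — 7 commits.

7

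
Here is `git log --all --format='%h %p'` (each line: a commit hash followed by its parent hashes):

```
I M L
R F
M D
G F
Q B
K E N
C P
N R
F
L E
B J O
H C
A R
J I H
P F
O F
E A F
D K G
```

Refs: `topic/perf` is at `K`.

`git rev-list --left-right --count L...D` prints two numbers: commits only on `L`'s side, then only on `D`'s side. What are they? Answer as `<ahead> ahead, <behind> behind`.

Reachable from L: {A, E, F, L, R}.
Reachable from D: {A, D, E, F, G, K, N, R}.
Only in L's history (ahead): {L} — 1.
Only in D's history (behind): {D, G, K, N} — 4.

1 ahead, 4 behind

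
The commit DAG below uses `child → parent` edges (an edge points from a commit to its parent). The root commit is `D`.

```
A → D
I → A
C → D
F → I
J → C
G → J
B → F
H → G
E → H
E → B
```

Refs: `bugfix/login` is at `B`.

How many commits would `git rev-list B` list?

Walking parent pointers from B: reachable set = {A, B, D, F, I}.
That is 5 commits.

5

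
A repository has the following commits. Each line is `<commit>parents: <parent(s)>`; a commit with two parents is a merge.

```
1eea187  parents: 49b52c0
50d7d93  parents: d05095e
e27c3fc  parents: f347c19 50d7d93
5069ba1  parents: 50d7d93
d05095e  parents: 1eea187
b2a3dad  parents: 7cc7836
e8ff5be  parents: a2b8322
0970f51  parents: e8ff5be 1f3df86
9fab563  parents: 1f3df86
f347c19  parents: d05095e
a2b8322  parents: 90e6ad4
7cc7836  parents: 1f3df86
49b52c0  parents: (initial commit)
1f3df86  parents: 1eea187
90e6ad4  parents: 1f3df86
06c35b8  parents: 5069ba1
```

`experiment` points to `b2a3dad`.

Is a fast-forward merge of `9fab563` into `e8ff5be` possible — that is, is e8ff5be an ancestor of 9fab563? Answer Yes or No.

A fast-forward from e8ff5be to 9fab563 is possible iff e8ff5be is an ancestor of 9fab563.
Ancestors of 9fab563: {1eea187, 1f3df86, 49b52c0, 9fab563}.
e8ff5be is not among them, so fast-forward is not possible.

No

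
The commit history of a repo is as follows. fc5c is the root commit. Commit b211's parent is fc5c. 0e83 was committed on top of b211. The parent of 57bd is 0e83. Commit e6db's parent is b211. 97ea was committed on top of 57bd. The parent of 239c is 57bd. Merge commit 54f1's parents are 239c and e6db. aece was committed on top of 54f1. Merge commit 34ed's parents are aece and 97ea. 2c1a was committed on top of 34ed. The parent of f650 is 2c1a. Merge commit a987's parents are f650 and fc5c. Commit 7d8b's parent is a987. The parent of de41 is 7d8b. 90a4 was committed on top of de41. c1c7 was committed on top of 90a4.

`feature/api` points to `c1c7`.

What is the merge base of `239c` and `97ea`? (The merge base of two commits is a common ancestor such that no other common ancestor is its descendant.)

57bd

Ancestors of 239c: {0e83, 239c, 57bd, b211, fc5c}.
Ancestors of 97ea: {0e83, 57bd, 97ea, b211, fc5c}.
Common ancestors: {0e83, 57bd, b211, fc5c}.
Among these, 57bd is not an ancestor of any other common ancestor — it is the merge base.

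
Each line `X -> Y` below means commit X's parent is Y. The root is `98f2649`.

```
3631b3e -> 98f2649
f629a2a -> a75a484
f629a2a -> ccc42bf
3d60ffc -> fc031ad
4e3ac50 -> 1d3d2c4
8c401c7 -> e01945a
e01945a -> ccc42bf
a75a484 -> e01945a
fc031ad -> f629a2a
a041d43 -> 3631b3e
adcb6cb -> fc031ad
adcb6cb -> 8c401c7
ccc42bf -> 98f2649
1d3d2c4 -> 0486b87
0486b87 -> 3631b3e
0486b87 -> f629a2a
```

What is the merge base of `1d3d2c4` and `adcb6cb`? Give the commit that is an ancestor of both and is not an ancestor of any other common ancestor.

Ancestors of 1d3d2c4: {0486b87, 1d3d2c4, 3631b3e, 98f2649, a75a484, ccc42bf, e01945a, f629a2a}.
Ancestors of adcb6cb: {8c401c7, 98f2649, a75a484, adcb6cb, ccc42bf, e01945a, f629a2a, fc031ad}.
Common ancestors: {98f2649, a75a484, ccc42bf, e01945a, f629a2a}.
Among these, f629a2a is not an ancestor of any other common ancestor — it is the merge base.

f629a2a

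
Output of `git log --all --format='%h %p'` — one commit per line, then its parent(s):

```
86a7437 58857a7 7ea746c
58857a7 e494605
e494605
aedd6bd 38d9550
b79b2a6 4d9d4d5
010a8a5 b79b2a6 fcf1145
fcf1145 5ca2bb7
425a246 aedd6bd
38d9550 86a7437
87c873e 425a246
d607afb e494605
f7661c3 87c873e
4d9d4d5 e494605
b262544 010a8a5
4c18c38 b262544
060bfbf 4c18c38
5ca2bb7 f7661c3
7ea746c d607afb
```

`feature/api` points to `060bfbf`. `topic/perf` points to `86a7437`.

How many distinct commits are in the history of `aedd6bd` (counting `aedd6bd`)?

Walking parent pointers from aedd6bd: reachable set = {38d9550, 58857a7, 7ea746c, 86a7437, aedd6bd, d607afb, e494605}.
That is 7 commits.

7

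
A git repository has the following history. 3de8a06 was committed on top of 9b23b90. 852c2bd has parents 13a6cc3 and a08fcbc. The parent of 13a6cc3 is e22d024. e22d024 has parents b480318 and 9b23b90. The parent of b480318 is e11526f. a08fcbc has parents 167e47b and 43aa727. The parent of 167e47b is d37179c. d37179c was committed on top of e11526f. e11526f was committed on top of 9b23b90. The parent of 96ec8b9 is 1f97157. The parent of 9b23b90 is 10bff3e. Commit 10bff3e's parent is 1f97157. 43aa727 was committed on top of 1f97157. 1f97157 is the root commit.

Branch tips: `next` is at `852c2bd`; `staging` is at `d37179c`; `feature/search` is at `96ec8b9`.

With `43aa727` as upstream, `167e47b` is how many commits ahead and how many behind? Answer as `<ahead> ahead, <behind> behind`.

5 ahead, 1 behind

Reachable from 167e47b: {10bff3e, 167e47b, 1f97157, 9b23b90, d37179c, e11526f}.
Reachable from 43aa727: {1f97157, 43aa727}.
Only in 167e47b's history (ahead): {10bff3e, 167e47b, 9b23b90, d37179c, e11526f} — 5.
Only in 43aa727's history (behind): {43aa727} — 1.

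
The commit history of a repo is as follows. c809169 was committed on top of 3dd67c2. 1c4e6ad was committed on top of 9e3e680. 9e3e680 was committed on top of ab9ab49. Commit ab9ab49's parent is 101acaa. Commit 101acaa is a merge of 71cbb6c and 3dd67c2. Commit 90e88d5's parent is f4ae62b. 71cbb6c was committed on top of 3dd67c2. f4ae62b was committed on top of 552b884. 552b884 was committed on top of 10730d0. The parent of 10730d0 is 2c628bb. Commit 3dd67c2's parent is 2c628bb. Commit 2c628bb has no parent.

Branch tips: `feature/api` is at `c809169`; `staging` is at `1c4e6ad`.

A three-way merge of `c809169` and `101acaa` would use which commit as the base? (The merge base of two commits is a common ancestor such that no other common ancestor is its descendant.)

Ancestors of c809169: {2c628bb, 3dd67c2, c809169}.
Ancestors of 101acaa: {101acaa, 2c628bb, 3dd67c2, 71cbb6c}.
Common ancestors: {2c628bb, 3dd67c2}.
Among these, 3dd67c2 is not an ancestor of any other common ancestor — it is the merge base.

3dd67c2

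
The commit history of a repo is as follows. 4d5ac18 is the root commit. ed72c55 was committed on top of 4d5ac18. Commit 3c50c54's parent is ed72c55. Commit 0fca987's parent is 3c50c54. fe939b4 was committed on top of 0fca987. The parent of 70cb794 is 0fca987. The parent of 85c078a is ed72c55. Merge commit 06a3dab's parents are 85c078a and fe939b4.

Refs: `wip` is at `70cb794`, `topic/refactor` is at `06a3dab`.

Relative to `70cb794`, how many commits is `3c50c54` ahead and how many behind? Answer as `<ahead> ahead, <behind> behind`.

0 ahead, 2 behind

Reachable from 3c50c54: {3c50c54, 4d5ac18, ed72c55}.
Reachable from 70cb794: {0fca987, 3c50c54, 4d5ac18, 70cb794, ed72c55}.
Only in 3c50c54's history (ahead): {} — 0.
Only in 70cb794's history (behind): {0fca987, 70cb794} — 2.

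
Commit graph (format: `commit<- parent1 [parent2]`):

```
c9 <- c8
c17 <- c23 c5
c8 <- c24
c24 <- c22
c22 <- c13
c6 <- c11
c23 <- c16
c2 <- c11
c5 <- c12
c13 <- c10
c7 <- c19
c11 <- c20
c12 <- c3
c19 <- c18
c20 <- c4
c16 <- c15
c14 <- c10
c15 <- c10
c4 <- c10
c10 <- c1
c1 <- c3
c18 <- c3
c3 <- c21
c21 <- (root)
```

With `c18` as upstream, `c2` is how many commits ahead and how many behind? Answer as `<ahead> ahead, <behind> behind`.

Reachable from c2: {c1, c10, c11, c2, c20, c21, c3, c4}.
Reachable from c18: {c18, c21, c3}.
Only in c2's history (ahead): {c1, c10, c11, c2, c20, c4} — 6.
Only in c18's history (behind): {c18} — 1.

6 ahead, 1 behind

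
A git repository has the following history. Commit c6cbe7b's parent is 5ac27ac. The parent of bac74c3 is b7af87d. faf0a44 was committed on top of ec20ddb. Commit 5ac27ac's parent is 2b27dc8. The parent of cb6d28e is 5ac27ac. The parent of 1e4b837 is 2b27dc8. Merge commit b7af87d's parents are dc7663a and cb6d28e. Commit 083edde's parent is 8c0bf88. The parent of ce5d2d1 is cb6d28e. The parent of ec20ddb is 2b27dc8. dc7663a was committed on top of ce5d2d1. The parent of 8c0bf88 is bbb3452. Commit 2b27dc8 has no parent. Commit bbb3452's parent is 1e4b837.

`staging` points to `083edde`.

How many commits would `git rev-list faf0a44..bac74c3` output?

Reachable from bac74c3: {2b27dc8, 5ac27ac, b7af87d, bac74c3, cb6d28e, ce5d2d1, dc7663a}.
Reachable from faf0a44: {2b27dc8, ec20ddb, faf0a44}.
In bac74c3's history but not faf0a44's: {5ac27ac, b7af87d, bac74c3, cb6d28e, ce5d2d1, dc7663a} — 6 commits.

6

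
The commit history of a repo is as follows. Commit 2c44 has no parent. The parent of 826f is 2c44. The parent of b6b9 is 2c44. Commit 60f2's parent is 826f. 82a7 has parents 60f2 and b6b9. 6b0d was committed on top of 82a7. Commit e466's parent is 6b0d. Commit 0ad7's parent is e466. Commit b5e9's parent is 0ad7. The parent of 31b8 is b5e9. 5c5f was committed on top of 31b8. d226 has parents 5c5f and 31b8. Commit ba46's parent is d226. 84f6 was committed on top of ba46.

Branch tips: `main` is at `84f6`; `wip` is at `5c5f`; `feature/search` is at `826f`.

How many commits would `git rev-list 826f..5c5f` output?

Reachable from 5c5f: {0ad7, 2c44, 31b8, 5c5f, 60f2, 6b0d, 826f, 82a7, b5e9, b6b9, e466}.
Reachable from 826f: {2c44, 826f}.
In 5c5f's history but not 826f's: {0ad7, 31b8, 5c5f, 60f2, 6b0d, 82a7, b5e9, b6b9, e466} — 9 commits.

9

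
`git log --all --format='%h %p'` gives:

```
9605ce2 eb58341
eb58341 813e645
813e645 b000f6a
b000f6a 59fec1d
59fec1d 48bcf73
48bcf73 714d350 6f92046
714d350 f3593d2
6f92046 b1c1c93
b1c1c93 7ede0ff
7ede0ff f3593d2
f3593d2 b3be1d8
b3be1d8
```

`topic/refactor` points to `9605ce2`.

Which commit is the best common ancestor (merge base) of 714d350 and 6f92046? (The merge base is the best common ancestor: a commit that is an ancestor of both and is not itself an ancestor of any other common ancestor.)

f3593d2

Ancestors of 714d350: {714d350, b3be1d8, f3593d2}.
Ancestors of 6f92046: {6f92046, 7ede0ff, b1c1c93, b3be1d8, f3593d2}.
Common ancestors: {b3be1d8, f3593d2}.
Among these, f3593d2 is not an ancestor of any other common ancestor — it is the merge base.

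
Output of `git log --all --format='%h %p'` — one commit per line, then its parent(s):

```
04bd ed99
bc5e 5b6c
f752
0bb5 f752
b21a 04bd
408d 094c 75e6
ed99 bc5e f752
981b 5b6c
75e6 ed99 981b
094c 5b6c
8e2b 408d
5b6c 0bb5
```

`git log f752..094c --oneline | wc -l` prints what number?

Reachable from 094c: {094c, 0bb5, 5b6c, f752}.
Reachable from f752: {f752}.
In 094c's history but not f752's: {094c, 0bb5, 5b6c} — 3 commits.

3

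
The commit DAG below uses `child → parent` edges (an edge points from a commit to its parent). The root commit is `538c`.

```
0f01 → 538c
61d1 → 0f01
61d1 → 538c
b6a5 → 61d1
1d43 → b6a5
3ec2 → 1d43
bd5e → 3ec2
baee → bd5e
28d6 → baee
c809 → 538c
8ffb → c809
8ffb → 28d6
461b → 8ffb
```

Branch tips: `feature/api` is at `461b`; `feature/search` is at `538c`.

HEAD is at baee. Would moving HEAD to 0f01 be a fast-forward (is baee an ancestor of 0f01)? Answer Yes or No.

No

A fast-forward from baee to 0f01 is possible iff baee is an ancestor of 0f01.
Ancestors of 0f01: {0f01, 538c}.
baee is not among them, so fast-forward is not possible.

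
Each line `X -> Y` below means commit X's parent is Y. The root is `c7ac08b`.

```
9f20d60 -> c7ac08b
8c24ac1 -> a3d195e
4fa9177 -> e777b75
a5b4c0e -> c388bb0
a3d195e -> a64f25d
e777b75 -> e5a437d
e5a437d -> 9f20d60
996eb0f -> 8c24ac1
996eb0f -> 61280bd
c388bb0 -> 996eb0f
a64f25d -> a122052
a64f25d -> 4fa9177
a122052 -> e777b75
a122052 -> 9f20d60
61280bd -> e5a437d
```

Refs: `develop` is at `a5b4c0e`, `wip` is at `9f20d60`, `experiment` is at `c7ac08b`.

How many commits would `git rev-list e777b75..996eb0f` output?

Reachable from 996eb0f: {4fa9177, 61280bd, 8c24ac1, 996eb0f, 9f20d60, a122052, a3d195e, a64f25d, c7ac08b, e5a437d, e777b75}.
Reachable from e777b75: {9f20d60, c7ac08b, e5a437d, e777b75}.
In 996eb0f's history but not e777b75's: {4fa9177, 61280bd, 8c24ac1, 996eb0f, a122052, a3d195e, a64f25d} — 7 commits.

7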